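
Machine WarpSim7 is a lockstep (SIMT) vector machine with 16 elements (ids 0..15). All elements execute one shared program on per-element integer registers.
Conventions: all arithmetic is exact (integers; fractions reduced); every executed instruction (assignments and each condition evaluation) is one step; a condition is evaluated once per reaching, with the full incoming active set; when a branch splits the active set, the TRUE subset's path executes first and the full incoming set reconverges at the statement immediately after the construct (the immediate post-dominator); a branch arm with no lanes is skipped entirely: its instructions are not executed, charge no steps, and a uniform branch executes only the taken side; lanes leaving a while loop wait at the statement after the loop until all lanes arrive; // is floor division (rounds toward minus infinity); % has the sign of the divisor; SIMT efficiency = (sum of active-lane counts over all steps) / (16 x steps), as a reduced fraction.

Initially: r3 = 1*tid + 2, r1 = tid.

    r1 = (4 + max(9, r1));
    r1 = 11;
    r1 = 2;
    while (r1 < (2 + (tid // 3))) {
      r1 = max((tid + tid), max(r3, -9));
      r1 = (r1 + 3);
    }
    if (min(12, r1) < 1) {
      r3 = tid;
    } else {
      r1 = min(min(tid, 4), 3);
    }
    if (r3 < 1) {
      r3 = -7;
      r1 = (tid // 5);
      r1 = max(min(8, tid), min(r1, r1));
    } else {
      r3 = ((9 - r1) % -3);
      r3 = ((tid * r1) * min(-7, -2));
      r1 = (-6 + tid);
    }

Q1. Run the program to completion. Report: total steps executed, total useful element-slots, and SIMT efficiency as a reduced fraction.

Answer: 13 steps, 199 useful, 199/208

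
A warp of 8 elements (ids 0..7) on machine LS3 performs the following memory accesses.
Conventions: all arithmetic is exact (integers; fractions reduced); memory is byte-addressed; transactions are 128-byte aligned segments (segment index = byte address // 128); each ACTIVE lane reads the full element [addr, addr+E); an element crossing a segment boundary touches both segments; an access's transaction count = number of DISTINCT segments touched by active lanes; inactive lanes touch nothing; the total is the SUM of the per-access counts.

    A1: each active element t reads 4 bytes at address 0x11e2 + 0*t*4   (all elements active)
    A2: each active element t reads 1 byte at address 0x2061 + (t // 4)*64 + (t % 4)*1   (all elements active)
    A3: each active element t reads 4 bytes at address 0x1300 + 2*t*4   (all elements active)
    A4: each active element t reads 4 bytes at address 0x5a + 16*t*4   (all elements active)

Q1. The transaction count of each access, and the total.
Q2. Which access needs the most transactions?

A1: 1 transaction
A2: 2 transactions
A3: 1 transaction
A4: 5 transactions

Answer: 1,2,1,5; total 9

Answer: A4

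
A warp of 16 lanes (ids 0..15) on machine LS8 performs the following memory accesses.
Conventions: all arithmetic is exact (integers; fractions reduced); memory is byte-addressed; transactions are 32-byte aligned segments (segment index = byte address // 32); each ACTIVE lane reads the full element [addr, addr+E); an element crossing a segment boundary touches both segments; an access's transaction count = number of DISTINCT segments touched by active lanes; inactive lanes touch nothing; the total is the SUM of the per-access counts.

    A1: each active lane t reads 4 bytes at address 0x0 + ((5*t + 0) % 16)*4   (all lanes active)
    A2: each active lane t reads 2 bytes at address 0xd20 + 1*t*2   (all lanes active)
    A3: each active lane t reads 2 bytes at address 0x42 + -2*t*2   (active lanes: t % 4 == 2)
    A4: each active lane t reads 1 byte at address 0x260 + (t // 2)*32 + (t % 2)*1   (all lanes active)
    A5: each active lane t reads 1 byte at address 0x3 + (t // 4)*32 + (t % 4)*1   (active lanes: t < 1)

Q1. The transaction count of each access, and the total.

A1: 2 transactions
A2: 1 transaction
A3: 2 transactions
A4: 8 transactions
A5: 1 transaction

Answer: 2,1,2,8,1; total 14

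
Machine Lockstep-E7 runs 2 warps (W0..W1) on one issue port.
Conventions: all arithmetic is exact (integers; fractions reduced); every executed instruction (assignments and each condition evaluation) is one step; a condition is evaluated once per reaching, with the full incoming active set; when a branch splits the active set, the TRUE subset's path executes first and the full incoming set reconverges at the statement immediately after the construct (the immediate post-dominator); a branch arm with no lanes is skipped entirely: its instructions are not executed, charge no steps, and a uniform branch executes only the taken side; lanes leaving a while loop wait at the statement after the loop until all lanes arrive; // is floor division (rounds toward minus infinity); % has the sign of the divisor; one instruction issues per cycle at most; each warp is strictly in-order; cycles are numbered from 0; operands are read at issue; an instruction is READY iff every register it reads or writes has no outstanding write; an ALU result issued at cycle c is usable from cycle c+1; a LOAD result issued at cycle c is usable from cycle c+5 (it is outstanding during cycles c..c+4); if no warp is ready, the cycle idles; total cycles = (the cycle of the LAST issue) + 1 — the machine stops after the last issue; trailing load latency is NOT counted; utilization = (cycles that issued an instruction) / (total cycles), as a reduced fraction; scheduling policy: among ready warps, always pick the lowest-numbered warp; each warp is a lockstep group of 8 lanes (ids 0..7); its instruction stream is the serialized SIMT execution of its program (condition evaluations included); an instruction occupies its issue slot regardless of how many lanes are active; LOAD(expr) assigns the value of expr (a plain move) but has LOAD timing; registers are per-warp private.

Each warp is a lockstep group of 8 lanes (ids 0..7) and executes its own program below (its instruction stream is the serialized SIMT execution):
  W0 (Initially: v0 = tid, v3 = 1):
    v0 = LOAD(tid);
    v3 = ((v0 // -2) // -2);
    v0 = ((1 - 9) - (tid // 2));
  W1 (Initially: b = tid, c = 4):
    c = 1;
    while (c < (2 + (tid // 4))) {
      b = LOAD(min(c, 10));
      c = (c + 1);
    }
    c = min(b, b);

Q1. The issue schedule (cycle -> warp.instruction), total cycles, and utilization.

cycle 0: W0.I0
cycle 1: W1.I0
cycle 2: W1.I1
cycle 3: W1.I2
cycle 4: W1.I3
cycle 5: W0.I1
cycle 6: W0.I2
cycle 7: W1.I4
cycle 8: W1.I5
cycle 9: W1.I6
cycle 10: W1.I7
cycle 11: idle
cycle 12: idle
cycle 13: W1.I8

Answer: 14 cycles, utilization 6/7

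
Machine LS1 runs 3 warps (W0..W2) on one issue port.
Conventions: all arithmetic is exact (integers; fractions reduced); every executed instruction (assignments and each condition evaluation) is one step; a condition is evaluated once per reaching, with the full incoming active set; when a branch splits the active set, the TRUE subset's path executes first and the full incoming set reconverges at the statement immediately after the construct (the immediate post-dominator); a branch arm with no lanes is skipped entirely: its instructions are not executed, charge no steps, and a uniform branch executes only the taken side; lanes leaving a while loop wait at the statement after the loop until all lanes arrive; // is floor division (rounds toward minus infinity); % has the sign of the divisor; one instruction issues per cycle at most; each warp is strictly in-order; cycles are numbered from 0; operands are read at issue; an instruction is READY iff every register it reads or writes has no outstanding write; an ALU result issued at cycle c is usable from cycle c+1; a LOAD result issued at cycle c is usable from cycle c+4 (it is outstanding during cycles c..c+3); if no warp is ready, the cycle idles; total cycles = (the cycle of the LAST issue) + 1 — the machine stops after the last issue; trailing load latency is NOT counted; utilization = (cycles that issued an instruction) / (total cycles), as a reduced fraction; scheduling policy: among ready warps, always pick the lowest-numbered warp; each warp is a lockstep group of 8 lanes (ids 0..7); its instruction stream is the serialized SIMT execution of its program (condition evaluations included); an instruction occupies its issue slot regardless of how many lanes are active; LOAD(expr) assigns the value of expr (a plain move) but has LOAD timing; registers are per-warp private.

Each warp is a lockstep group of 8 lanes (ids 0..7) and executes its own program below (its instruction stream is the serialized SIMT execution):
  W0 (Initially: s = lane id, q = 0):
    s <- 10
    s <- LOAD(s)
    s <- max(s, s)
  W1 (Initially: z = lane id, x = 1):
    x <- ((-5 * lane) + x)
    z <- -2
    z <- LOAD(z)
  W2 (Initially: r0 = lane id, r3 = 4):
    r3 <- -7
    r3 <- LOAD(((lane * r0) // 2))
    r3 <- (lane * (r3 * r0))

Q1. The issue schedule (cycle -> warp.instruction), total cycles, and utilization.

cycle 0: W0.I0
cycle 1: W0.I1
cycle 2: W1.I0
cycle 3: W1.I1
cycle 4: W1.I2
cycle 5: W0.I2
cycle 6: W2.I0
cycle 7: W2.I1
cycle 8: idle
cycle 9: idle
cycle 10: idle
cycle 11: W2.I2

Answer: 12 cycles, utilization 3/4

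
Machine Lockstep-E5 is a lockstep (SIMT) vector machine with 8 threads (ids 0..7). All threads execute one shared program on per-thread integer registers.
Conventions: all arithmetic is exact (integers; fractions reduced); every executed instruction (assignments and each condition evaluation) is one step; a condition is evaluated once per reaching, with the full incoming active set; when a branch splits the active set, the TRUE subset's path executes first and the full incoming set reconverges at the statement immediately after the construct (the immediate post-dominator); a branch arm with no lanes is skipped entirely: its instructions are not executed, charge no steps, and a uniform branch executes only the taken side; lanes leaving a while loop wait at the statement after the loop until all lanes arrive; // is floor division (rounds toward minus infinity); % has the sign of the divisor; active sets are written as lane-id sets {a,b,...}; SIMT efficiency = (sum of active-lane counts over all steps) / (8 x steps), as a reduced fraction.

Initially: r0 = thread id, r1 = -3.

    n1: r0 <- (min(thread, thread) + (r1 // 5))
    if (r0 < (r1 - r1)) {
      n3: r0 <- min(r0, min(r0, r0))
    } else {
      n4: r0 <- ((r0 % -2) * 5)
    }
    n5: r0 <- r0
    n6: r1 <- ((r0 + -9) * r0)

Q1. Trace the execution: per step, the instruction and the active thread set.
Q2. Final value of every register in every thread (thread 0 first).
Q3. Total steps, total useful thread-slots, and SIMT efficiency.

step 0: r0 <- (min(thread, thread) + (r1 // 5)) {0,1,2,3,4,5,6,7}
step 1: eval (r0 < (r1 - r1))        {0,1,2,3,4,5,6,7}
step 2: r0 <- min(r0, min(r0, r0))   {0}
step 3: r0 <- ((r0 % -2) * 5)        {1,2,3,4,5,6,7}
step 4: r0 <- r0                     {0,1,2,3,4,5,6,7}
step 5: r1 <- ((r0 + -9) * r0)       {0,1,2,3,4,5,6,7}

Answer: 6 steps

r0: -1,0,-5,0,-5,0,-5,0
r1: 10,0,70,0,70,0,70,0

steps = 6; useful = 40; efficiency = 40/48 = 5/6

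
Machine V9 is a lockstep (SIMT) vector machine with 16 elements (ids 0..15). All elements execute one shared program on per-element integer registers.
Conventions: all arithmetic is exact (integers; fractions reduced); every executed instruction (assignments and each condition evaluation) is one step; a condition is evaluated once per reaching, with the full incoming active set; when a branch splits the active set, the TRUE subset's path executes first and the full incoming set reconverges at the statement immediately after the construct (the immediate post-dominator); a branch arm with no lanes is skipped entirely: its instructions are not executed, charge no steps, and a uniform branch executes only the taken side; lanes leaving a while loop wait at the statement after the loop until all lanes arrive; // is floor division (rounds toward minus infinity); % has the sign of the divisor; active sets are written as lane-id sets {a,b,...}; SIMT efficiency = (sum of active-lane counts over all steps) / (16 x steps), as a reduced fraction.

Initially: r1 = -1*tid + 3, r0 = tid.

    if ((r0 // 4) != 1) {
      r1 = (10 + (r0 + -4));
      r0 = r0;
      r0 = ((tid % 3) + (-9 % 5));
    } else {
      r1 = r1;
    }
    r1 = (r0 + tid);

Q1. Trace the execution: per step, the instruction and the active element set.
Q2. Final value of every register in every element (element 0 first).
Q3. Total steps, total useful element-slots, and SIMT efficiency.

step 0: eval ((r0 // 4) != 1)        {0,1,2,3,4,5,6,7,8,9,10,11,12,13,14,15}
step 1: r1 <- (10 + (r0 + -4))       {0,1,2,3,8,9,10,11,12,13,14,15}
step 2: r0 <- r0                     {0,1,2,3,8,9,10,11,12,13,14,15}
step 3: r0 <- ((tid % 3) + (-9 % 5)) {0,1,2,3,8,9,10,11,12,13,14,15}
step 4: r1 <- r1                     {4,5,6,7}
step 5: r1 <- (r0 + tid)             {0,1,2,3,4,5,6,7,8,9,10,11,12,13,14,15}

Answer: 6 steps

r1: 1,3,5,4,8,10,12,14,11,10,12,14,13,15,17,16
r0: 1,2,3,1,4,5,6,7,3,1,2,3,1,2,3,1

steps = 6; useful = 72; efficiency = 72/96 = 3/4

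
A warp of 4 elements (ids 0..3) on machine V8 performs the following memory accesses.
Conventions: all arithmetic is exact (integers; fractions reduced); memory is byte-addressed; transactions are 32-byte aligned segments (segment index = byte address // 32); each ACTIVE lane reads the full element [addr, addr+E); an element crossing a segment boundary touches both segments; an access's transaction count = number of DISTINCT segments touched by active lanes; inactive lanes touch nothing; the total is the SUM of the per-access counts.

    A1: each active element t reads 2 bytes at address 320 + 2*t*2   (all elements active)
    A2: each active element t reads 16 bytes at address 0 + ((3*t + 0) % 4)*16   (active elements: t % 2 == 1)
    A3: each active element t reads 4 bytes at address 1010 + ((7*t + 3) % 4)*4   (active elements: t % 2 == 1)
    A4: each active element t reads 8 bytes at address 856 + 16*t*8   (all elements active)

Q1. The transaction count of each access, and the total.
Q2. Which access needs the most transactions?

A1: 1 transaction
A2: 2 transactions
A3: 1 transaction
A4: 4 transactions

Answer: 1,2,1,4; total 8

Answer: A4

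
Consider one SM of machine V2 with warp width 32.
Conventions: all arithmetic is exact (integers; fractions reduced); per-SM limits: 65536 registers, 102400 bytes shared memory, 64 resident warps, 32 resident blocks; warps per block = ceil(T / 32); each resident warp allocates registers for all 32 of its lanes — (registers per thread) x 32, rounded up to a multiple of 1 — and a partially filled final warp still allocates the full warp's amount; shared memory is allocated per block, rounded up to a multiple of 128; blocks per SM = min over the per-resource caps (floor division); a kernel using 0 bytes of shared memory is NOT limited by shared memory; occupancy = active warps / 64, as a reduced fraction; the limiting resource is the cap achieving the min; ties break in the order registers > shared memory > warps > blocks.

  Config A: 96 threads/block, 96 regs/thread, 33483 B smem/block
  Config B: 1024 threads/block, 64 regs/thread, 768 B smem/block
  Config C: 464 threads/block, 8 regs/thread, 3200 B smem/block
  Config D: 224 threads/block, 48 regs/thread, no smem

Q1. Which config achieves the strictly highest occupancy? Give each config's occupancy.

occupancies: A 9/64, B 1/2, C 15/16, D 21/32

Answer: C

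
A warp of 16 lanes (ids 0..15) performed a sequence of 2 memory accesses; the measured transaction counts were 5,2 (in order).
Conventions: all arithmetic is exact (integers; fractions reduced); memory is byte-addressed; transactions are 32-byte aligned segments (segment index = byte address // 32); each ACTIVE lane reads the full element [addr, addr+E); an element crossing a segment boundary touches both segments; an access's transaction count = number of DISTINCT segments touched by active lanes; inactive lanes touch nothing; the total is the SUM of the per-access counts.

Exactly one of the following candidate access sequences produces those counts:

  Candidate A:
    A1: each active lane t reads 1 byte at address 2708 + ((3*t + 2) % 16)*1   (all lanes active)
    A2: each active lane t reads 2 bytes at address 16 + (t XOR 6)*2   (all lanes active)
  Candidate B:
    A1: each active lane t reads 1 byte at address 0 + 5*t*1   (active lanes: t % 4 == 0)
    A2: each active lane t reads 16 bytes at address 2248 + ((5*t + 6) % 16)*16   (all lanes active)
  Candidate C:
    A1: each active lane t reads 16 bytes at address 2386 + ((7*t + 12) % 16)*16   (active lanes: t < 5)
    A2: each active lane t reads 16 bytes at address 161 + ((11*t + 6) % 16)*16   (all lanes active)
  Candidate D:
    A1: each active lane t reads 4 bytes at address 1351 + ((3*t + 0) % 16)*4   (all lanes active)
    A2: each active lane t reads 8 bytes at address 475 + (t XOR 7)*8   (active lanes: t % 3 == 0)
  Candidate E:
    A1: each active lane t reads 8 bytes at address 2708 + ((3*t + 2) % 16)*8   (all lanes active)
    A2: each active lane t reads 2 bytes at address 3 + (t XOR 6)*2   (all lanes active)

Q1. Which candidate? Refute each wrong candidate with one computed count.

A: A1 gives 2 transactions, not 5
B: A1 gives 2 transactions, not 5
C: A1 gives 6 transactions, not 5
D: A1 gives 3 transactions, not 5
E: all counts match (5,2)

Answer: E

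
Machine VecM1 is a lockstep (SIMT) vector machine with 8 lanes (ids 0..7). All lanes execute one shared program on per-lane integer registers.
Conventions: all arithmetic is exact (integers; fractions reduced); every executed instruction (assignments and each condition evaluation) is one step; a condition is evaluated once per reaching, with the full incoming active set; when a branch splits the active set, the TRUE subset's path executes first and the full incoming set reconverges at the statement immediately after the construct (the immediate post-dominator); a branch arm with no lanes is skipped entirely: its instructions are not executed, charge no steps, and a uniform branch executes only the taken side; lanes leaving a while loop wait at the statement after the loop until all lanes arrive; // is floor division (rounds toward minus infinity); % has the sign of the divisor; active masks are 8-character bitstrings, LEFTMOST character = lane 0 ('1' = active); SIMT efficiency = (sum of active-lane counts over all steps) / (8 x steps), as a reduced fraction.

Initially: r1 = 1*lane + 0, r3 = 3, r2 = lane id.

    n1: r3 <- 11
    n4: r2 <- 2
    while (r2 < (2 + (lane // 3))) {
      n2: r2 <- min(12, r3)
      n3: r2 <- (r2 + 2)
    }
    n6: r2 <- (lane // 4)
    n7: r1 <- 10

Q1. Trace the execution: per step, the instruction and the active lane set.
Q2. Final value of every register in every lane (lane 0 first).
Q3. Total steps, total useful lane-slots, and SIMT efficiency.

step 0: r3 <- 11                     11111111
step 1: r2 <- 2                      11111111
step 2: eval (r2 < (2 + (lane // 3))) 11111111
step 3: r2 <- min(12, r3)            00011111
step 4: r2 <- (r2 + 2)               00011111
step 5: eval (r2 < (2 + (lane // 3))) 00011111
step 6: r2 <- (lane // 4)            11111111
step 7: r1 <- 10                     11111111

Answer: 8 steps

r1: 10,10,10,10,10,10,10,10
r3: 11,11,11,11,11,11,11,11
r2: 0,0,0,0,1,1,1,1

steps = 8; useful = 55; efficiency = 55/64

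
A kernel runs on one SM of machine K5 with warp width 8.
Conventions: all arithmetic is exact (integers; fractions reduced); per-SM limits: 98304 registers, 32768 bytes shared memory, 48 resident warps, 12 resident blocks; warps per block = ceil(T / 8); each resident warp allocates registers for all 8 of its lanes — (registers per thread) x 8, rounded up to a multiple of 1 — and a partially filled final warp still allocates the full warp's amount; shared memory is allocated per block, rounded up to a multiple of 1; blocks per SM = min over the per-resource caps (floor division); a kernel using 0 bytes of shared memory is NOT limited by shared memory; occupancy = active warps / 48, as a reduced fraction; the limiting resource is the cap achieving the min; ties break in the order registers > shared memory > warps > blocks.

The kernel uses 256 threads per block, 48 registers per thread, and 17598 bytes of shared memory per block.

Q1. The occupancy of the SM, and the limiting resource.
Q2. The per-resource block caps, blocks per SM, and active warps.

Answer: occupancy 2/3, limited by shared memory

registers: 8 blocks
shared memory: 1 block
warps: 1 block
blocks: 12 blocks

Answer: 1 block, 32 active warps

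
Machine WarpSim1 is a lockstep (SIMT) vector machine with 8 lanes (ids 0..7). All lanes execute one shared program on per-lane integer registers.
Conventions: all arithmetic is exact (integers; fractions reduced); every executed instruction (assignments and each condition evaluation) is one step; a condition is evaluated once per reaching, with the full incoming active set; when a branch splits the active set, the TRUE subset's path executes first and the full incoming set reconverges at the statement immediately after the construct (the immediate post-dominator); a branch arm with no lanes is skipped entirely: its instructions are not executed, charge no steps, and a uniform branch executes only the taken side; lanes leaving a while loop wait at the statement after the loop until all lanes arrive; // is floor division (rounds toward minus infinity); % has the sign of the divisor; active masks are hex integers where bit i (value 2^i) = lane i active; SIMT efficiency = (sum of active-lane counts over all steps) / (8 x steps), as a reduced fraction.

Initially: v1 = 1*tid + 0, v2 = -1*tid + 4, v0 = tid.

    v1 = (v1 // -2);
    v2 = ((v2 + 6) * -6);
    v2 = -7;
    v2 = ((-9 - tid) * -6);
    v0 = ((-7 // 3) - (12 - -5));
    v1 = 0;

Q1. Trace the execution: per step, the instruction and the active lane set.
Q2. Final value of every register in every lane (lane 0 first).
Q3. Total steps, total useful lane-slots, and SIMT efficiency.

step 0: v1 <- (v1 // -2)             0xff
step 1: v2 <- ((v2 + 6) * -6)        0xff
step 2: v2 <- -7                     0xff
step 3: v2 <- ((-9 - tid) * -6)      0xff
step 4: v0 <- ((-7 // 3) - (12 - -5)) 0xff
step 5: v1 <- 0                      0xff

Answer: 6 steps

v1: 0,0,0,0,0,0,0,0
v2: 54,60,66,72,78,84,90,96
v0: -20,-20,-20,-20,-20,-20,-20,-20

steps = 6; useful = 48; efficiency = 48/48 = 1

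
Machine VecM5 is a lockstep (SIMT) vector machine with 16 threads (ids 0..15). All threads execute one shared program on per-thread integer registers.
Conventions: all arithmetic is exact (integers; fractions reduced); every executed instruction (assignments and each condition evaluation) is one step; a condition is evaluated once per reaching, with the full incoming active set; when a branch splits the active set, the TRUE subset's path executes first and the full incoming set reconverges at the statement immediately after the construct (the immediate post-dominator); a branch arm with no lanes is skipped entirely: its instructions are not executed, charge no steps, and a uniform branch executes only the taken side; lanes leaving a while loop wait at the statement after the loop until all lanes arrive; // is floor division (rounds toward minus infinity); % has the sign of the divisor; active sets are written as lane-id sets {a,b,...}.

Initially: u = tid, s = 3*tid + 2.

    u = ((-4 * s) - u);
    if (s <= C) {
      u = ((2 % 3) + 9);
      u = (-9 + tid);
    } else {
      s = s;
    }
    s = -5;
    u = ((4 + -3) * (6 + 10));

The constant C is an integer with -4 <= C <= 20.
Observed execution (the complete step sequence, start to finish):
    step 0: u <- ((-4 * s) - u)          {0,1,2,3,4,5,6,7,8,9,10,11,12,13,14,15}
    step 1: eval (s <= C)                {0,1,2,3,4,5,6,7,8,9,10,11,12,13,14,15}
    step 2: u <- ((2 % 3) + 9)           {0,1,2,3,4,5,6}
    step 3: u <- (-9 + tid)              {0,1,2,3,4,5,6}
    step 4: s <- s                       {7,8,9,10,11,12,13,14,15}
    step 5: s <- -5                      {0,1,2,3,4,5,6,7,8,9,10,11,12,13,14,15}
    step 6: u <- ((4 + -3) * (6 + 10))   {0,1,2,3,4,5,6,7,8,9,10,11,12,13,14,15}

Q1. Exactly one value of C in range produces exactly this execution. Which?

Answer: C = 20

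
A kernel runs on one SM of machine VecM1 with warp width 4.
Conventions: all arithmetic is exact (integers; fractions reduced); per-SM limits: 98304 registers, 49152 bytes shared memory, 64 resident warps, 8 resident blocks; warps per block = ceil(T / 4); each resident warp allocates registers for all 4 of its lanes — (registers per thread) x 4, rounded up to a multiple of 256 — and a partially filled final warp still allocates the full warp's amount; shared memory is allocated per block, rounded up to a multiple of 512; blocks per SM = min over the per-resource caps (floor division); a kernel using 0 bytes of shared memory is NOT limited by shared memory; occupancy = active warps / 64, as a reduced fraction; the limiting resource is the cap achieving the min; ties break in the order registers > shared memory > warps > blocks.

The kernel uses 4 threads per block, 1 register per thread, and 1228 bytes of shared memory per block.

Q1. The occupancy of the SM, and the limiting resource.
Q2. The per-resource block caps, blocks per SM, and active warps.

Answer: occupancy 1/8, limited by blocks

registers: 384 blocks
shared memory: 32 blocks
warps: 64 blocks
blocks: 8 blocks

Answer: 8 blocks, 8 active warps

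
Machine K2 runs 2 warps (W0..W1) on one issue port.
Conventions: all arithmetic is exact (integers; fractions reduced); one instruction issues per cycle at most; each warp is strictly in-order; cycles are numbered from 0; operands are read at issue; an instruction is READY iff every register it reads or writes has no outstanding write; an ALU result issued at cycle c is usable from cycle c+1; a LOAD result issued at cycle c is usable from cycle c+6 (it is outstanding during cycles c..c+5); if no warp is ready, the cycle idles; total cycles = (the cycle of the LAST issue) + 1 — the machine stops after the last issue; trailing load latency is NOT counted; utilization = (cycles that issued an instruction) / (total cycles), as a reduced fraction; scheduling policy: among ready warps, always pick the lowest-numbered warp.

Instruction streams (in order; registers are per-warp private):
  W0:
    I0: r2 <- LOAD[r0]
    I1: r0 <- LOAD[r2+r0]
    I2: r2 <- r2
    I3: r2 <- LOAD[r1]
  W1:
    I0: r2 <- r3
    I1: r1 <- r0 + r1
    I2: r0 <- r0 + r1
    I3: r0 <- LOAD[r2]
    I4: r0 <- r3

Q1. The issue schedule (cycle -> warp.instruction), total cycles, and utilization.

cycle 0: W0.I0
cycle 1: W1.I0
cycle 2: W1.I1
cycle 3: W1.I2
cycle 4: W1.I3
cycle 5: idle
cycle 6: W0.I1
cycle 7: W0.I2
cycle 8: W0.I3
cycle 9: idle
cycle 10: W1.I4

Answer: 11 cycles, utilization 9/11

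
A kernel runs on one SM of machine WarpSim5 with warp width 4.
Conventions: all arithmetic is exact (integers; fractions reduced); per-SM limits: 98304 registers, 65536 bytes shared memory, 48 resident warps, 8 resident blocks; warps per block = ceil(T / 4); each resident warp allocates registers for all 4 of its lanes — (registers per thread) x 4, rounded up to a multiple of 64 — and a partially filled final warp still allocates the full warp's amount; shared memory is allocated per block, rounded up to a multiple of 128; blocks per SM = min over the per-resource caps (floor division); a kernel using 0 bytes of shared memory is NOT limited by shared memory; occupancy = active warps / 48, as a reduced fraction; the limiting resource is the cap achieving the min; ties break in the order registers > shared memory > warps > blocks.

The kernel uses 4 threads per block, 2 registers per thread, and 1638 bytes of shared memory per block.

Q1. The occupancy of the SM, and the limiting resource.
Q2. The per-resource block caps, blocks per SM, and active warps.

Answer: occupancy 1/6, limited by blocks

registers: 1536 blocks
shared memory: 39 blocks
warps: 48 blocks
blocks: 8 blocks

Answer: 8 blocks, 8 active warps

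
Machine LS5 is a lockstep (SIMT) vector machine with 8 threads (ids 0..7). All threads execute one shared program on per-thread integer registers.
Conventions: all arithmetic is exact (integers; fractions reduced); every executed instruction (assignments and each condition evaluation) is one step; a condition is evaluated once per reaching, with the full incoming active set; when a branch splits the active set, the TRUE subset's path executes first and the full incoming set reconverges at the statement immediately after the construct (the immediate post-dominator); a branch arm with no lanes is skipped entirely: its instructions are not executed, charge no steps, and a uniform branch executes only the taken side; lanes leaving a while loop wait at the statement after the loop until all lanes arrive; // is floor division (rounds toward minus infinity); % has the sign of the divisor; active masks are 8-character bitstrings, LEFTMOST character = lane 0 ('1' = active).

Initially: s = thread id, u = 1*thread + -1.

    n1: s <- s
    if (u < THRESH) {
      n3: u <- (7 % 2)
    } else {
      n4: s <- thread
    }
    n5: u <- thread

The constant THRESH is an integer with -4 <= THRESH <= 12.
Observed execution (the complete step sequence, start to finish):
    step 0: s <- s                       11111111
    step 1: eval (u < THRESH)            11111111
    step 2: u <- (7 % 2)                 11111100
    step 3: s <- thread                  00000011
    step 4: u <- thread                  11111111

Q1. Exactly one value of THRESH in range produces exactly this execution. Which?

Answer: THRESH = 5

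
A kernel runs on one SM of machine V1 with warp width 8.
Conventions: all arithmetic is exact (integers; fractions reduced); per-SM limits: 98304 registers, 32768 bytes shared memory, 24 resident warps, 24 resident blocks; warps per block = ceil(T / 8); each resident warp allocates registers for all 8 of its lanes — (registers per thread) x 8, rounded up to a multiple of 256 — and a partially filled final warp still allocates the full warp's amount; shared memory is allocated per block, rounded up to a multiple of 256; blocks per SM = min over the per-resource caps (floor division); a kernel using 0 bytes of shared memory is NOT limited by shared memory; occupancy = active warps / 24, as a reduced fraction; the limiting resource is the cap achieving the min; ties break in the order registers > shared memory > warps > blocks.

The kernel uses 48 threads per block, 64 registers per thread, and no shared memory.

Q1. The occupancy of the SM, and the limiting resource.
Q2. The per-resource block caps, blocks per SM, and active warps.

Answer: occupancy 1, limited by warps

registers: 32 blocks
shared memory: no limit (kernel uses none)
warps: 4 blocks
blocks: 24 blocks

Answer: 4 blocks, 24 active warps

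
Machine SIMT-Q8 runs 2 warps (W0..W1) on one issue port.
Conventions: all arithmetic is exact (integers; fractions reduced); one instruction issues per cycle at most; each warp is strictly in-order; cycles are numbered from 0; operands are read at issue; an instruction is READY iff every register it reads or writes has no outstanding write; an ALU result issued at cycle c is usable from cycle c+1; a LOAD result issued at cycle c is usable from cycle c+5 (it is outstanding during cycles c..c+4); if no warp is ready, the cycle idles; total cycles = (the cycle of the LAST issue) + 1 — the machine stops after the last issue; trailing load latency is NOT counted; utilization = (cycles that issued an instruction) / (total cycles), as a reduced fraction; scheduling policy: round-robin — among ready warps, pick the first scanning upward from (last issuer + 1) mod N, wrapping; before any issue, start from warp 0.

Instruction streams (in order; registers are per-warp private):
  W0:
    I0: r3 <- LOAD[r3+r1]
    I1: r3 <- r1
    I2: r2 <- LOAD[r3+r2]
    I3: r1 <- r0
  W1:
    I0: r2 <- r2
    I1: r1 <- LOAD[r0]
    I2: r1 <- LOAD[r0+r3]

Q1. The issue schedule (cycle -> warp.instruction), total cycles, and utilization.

cycle 0: W0.I0
cycle 1: W1.I0
cycle 2: W1.I1
cycle 3: idle
cycle 4: idle
cycle 5: W0.I1
cycle 6: W0.I2
cycle 7: W1.I2
cycle 8: W0.I3

Answer: 9 cycles, utilization 7/9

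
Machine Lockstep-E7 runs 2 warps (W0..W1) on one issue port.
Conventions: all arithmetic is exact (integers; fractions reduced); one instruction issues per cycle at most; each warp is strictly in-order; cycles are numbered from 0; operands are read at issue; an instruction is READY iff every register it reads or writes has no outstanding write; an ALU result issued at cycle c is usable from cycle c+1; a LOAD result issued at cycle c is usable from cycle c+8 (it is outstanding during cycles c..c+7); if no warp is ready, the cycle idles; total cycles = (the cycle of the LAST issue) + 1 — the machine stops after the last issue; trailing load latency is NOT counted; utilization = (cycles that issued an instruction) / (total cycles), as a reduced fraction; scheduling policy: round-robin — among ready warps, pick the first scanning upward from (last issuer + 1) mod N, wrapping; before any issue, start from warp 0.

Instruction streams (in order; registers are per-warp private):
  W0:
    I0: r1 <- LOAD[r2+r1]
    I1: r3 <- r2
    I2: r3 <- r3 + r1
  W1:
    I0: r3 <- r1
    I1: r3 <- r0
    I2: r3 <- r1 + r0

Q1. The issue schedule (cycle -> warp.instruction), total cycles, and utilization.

cycle 0: W0.I0
cycle 1: W1.I0
cycle 2: W0.I1
cycle 3: W1.I1
cycle 4: W1.I2
cycle 5: idle
cycle 6: idle
cycle 7: idle
cycle 8: W0.I2

Answer: 9 cycles, utilization 2/3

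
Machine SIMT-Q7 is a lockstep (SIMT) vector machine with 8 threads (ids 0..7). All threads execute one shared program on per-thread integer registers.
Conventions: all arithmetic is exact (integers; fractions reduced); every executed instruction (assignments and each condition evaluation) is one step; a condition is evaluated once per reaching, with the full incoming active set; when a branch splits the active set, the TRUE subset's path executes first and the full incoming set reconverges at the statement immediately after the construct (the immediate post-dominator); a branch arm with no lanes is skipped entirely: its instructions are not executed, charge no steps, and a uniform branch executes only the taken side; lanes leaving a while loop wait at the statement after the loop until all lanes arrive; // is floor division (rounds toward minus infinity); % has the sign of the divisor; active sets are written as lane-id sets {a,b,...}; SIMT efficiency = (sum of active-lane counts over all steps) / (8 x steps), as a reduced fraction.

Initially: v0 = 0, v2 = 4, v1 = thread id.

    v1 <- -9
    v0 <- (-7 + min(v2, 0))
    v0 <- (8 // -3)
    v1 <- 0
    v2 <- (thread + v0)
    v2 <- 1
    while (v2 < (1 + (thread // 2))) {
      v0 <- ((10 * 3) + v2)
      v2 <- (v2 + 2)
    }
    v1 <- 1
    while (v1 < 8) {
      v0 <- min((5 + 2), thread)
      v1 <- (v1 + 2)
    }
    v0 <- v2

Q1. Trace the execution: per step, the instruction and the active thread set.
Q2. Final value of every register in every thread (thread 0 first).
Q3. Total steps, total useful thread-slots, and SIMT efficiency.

step 0: v1 <- -9                     {0,1,2,3,4,5,6,7}
step 1: v0 <- (-7 + min(v2, 0))      {0,1,2,3,4,5,6,7}
step 2: v0 <- (8 // -3)              {0,1,2,3,4,5,6,7}
step 3: v1 <- 0                      {0,1,2,3,4,5,6,7}
step 4: v2 <- (thread + v0)          {0,1,2,3,4,5,6,7}
step 5: v2 <- 1                      {0,1,2,3,4,5,6,7}
step 6: eval (v2 < (1 + (thread // 2))) {0,1,2,3,4,5,6,7}
step 7: v0 <- ((10 * 3) + v2)        {2,3,4,5,6,7}
step 8: v2 <- (v2 + 2)               {2,3,4,5,6,7}
step 9: eval (v2 < (1 + (thread // 2))) {2,3,4,5,6,7}
step 10: v0 <- ((10 * 3) + v2)        {6,7}
step 11: v2 <- (v2 + 2)               {6,7}
step 12: eval (v2 < (1 + (thread // 2))) {6,7}
step 13: v1 <- 1                      {0,1,2,3,4,5,6,7}
step 14: eval (v1 < 8)                {0,1,2,3,4,5,6,7}
step 15: v0 <- min((5 + 2), thread)   {0,1,2,3,4,5,6,7}
step 16: v1 <- (v1 + 2)               {0,1,2,3,4,5,6,7}
step 17: eval (v1 < 8)                {0,1,2,3,4,5,6,7}
step 18: v0 <- min((5 + 2), thread)   {0,1,2,3,4,5,6,7}
step 19: v1 <- (v1 + 2)               {0,1,2,3,4,5,6,7}
step 20: eval (v1 < 8)                {0,1,2,3,4,5,6,7}
step 21: v0 <- min((5 + 2), thread)   {0,1,2,3,4,5,6,7}
step 22: v1 <- (v1 + 2)               {0,1,2,3,4,5,6,7}
step 23: eval (v1 < 8)                {0,1,2,3,4,5,6,7}
step 24: v0 <- min((5 + 2), thread)   {0,1,2,3,4,5,6,7}
step 25: v1 <- (v1 + 2)               {0,1,2,3,4,5,6,7}
step 26: eval (v1 < 8)                {0,1,2,3,4,5,6,7}
step 27: v0 <- v2                     {0,1,2,3,4,5,6,7}

Answer: 28 steps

v0: 1,1,3,3,3,3,5,5
v2: 1,1,3,3,3,3,5,5
v1: 9,9,9,9,9,9,9,9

steps = 28; useful = 200; efficiency = 200/224 = 25/28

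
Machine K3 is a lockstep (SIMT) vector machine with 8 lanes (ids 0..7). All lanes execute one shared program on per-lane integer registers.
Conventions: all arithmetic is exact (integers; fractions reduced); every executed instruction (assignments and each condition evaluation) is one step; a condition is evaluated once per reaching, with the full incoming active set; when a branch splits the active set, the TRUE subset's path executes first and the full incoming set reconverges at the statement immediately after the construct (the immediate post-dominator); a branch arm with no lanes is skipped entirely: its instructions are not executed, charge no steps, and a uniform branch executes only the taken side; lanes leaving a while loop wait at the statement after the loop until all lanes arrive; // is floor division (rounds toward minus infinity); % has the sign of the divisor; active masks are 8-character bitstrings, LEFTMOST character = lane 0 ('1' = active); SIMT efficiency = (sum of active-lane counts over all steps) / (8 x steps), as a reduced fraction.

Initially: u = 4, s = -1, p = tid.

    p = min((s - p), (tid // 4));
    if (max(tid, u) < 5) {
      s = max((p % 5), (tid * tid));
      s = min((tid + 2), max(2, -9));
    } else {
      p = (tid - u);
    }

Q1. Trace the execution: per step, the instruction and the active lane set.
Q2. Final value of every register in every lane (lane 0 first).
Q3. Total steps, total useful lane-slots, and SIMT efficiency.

step 0: p <- min((s - p), (tid // 4)) 11111111
step 1: eval (max(tid, u) < 5)       11111111
step 2: s <- max((p % 5), (tid * tid)) 11111000
step 3: s <- min((tid + 2), max(2, -9)) 11111000
step 4: p <- (tid - u)               00000111

Answer: 5 steps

u: 4,4,4,4,4,4,4,4
s: 2,2,2,2,2,-1,-1,-1
p: -1,-2,-3,-4,-5,1,2,3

steps = 5; useful = 29; efficiency = 29/40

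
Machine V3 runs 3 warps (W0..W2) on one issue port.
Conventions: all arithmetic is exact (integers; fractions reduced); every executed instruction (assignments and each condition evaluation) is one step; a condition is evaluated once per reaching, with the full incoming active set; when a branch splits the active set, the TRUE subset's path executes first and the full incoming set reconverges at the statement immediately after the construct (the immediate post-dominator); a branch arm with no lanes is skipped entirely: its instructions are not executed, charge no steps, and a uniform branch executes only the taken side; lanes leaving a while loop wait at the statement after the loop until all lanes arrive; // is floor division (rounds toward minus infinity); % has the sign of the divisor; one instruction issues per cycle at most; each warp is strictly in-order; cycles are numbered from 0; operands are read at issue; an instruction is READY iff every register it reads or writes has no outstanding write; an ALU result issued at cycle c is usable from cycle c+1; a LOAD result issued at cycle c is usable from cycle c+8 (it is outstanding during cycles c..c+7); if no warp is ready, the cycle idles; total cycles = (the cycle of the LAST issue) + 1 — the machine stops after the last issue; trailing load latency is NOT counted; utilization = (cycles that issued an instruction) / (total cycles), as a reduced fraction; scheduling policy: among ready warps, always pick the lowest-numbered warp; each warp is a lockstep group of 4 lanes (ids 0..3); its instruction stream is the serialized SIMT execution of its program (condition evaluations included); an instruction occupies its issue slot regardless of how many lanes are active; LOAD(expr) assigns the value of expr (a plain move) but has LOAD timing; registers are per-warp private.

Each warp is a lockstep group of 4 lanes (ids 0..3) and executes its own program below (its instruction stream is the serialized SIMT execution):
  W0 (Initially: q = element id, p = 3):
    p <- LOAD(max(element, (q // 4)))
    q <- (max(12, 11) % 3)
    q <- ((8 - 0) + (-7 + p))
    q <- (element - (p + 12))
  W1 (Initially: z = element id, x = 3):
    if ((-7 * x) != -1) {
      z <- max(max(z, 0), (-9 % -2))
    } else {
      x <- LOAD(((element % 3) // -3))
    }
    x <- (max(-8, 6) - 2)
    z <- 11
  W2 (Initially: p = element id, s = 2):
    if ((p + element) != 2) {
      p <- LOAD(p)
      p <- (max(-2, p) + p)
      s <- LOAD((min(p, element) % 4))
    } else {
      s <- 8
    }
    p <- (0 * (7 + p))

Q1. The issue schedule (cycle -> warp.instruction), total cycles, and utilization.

cycle 0: W0.I0
cycle 1: W0.I1
cycle 2: W1.I0
cycle 3: W1.I1
cycle 4: W1.I2
cycle 5: W1.I3
cycle 6: W2.I0
cycle 7: W2.I1
cycle 8: W0.I2
cycle 9: W0.I3
cycle 10: idle
cycle 11: idle
cycle 12: idle
cycle 13: idle
cycle 14: idle
cycle 15: W2.I2
cycle 16: W2.I3
cycle 17: idle
cycle 18: idle
cycle 19: idle
cycle 20: idle
cycle 21: idle
cycle 22: idle
cycle 23: idle
cycle 24: W2.I4
cycle 25: W2.I5

Answer: 26 cycles, utilization 7/13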